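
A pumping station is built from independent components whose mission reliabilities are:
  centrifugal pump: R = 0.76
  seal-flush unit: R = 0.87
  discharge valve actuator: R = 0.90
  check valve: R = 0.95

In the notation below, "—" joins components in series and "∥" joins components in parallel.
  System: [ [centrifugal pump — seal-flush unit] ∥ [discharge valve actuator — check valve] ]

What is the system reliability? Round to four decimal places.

0.9509

Series (centrifugal pump and seal-flush unit): 0.760000 × 0.870000 = 0.661200
Series (discharge valve actuator and check valve): 0.900000 × 0.950000 = 0.855000
Parallel ([0.661200] and [0.855000]): 1 − (1 − 0.661200)(1 − 0.855000) = 0.9509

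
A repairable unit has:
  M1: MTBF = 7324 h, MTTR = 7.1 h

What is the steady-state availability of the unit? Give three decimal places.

A(M1) = MTBF/(MTBF+MTTR) = 7324/(7324+7.1) = 0.999

0.999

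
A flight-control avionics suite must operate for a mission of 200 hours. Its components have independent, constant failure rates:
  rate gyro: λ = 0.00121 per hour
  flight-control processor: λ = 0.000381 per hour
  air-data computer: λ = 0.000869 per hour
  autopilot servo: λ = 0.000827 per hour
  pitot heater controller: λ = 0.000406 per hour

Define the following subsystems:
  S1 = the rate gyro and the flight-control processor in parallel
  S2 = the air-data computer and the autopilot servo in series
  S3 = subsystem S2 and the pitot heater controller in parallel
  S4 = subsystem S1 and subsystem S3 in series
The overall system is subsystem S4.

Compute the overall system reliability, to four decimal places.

0.9621

R(rate gyro) = exp(−0.00121 × 200) = 0.785056
R(flight-control processor) = exp(−0.000381 × 200) = 0.926631
R(air-data computer) = exp(−0.000869 × 200) = 0.840465
R(autopilot servo) = exp(−0.000827 × 200) = 0.847555
R(pitot heater controller) = exp(−0.000406 × 200) = 0.922009
Parallel (rate gyro and flight-control processor): 1 − (1 − 0.785056)(1 − 0.926631) = 0.984230
Series (air-data computer and autopilot servo): 0.840465 × 0.847555 = 0.712340
Parallel ([0.712340] and pitot heater controller): 1 − (1 − 0.712340)(1 − 0.922009) = 0.977565
Series ([0.984230] and [0.977565]): 0.984230 × 0.977565 = 0.9621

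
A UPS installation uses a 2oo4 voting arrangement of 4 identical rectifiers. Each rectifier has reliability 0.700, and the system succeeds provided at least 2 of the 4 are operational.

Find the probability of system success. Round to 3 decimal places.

0.916

R = Σ_{i=2}^{4} C(4,i) p^i (1−p)^{4−i} with p = 0.700
C(4,2)·0.700^2·0.300^2 = 0.26460
C(4,3)·0.700^3·0.300^1 = 0.41160
C(4,4)·0.700^4·0.300^0 = 0.24010
Sum = 0.916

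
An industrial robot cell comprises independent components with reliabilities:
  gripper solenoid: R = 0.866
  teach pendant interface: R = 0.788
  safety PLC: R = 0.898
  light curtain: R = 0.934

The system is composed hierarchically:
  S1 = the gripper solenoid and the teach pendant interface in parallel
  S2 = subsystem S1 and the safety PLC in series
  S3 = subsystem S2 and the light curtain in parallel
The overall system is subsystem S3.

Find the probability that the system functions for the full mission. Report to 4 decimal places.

0.9916

Parallel (gripper solenoid and teach pendant interface): 1 − (1 − 0.866000)(1 − 0.788000) = 0.971592
Series ([0.971592] and safety PLC): 0.971592 × 0.898000 = 0.872490
Parallel ([0.872490] and light curtain): 1 − (1 − 0.872490)(1 − 0.934000) = 0.9916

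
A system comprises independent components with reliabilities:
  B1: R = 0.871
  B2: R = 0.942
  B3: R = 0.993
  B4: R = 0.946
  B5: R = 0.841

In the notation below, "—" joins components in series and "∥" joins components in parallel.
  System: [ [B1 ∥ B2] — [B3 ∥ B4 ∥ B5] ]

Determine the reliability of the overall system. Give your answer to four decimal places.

Parallel (B1 and B2): 1 − (1 − 0.871000)(1 − 0.942000) = 0.992518
Parallel (B3, B4, and B5): 1 − (1 − 0.993000)(1 − 0.946000)(1 − 0.841000) = 0.999940
Series ([0.992518] and [0.999940]): 0.992518 × 0.999940 = 0.9925

0.9925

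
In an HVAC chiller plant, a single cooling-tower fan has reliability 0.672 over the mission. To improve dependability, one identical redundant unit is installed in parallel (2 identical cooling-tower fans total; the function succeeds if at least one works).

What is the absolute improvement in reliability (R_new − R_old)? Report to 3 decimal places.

R_before = 0.672
R_after = 1 − (1 − 0.672)^2 = 0.892
ΔR = 0.892 − 0.672 = 0.220

0.220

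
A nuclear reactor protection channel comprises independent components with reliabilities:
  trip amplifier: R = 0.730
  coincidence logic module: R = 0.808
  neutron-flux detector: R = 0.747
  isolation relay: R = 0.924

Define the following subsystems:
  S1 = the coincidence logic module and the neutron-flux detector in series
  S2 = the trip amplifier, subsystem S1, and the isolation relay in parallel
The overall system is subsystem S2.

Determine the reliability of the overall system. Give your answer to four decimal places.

Series (coincidence logic module and neutron-flux detector): 0.808000 × 0.747000 = 0.603576
Parallel (trip amplifier, [0.603576], and isolation relay): 1 − (1 − 0.730000)(1 − 0.603576)(1 − 0.924000) = 0.9919

0.9919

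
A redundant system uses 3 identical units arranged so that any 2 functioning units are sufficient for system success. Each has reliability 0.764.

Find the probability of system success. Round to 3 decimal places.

0.859

R = Σ_{i=2}^{3} C(3,i) p^i (1−p)^{3−i} with p = 0.764
C(3,2)·0.764^2·0.236^1 = 0.41326
C(3,3)·0.764^3·0.236^0 = 0.44594
Sum = 0.859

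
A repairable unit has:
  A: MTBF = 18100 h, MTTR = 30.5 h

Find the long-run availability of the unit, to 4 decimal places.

A(A) = MTBF/(MTBF+MTTR) = 18100/(18100+30.5) = 0.9983

0.9983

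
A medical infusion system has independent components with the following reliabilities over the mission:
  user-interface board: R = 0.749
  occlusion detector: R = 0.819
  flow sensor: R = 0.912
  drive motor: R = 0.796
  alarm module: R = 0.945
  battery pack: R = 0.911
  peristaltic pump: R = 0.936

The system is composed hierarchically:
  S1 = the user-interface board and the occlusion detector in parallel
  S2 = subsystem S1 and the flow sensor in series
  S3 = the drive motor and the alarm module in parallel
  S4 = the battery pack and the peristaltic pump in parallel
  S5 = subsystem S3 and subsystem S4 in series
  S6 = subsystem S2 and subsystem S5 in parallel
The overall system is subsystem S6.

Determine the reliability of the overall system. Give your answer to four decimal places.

0.9978

Parallel (user-interface board and occlusion detector): 1 − (1 − 0.749000)(1 − 0.819000) = 0.954569
Series ([0.954569] and flow sensor): 0.954569 × 0.912000 = 0.870567
Parallel (drive motor and alarm module): 1 − (1 − 0.796000)(1 − 0.945000) = 0.988780
Parallel (battery pack and peristaltic pump): 1 − (1 − 0.911000)(1 − 0.936000) = 0.994304
Series ([0.988780] and [0.994304]): 0.988780 × 0.994304 = 0.983148
Parallel ([0.870567] and [0.983148]): 1 − (1 − 0.870567)(1 − 0.983148) = 0.9978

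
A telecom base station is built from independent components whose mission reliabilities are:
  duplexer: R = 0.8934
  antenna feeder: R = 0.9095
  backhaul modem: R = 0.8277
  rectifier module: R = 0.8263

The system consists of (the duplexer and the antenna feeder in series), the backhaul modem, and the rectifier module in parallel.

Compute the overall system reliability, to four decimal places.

Series (duplexer and antenna feeder): 0.893400 × 0.909500 = 0.812547
Parallel ([0.812547], backhaul modem, and rectifier module): 1 − (1 − 0.812547)(1 − 0.827700)(1 − 0.826300) = 0.9944

0.9944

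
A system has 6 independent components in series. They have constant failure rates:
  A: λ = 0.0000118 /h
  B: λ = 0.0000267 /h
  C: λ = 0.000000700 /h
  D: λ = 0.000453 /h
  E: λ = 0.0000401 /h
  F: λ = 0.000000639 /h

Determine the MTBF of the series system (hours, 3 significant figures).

1880

Series of exponential components: λ_sys = Σ λ_i
λ_sys = 0.0000118 + 0.0000267 + 0.000000700 + 0.000453 + 0.0000401 + 0.000000639 = 5.3294e-04 /h
MTBF = 1 / λ_sys = 1880 h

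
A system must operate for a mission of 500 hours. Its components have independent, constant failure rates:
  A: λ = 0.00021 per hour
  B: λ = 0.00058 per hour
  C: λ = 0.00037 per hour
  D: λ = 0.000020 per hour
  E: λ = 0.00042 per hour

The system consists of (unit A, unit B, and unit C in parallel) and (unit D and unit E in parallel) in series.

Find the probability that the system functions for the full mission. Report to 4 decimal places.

R(A) = exp(−0.00021 × 500) = 0.900325
R(B) = exp(−0.00058 × 500) = 0.748264
R(C) = exp(−0.00037 × 500) = 0.831104
R(D) = exp(−0.000020 × 500) = 0.990050
R(E) = exp(−0.00042 × 500) = 0.810584
Parallel (A, B, and C): 1 − (1 − 0.900325)(1 − 0.748264)(1 − 0.831104) = 0.995762
Parallel (D and E): 1 − (1 − 0.990050)(1 − 0.810584) = 0.998115
Series ([0.995762] and [0.998115]): 0.995762 × 0.998115 = 0.9939

0.9939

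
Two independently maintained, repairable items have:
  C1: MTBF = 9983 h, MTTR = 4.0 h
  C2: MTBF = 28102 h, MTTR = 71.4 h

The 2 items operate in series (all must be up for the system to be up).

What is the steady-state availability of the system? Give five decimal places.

A(C1) = MTBF/(MTBF+MTTR) = 9983/(9983+4.0) = 0.999599
A(C2) = MTBF/(MTBF+MTTR) = 28102/(28102+71.4) = 0.997466
Series availability: 0.999599 × 0.997466 = 0.99707

0.99707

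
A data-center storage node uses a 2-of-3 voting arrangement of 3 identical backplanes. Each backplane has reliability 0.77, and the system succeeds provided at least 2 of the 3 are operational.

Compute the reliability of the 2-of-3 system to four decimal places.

0.8656

R = Σ_{i=2}^{3} C(3,i) p^i (1−p)^{3−i} with p = 0.77
C(3,2)·0.77^2·0.23^1 = 0.409101
C(3,3)·0.77^3·0.23^0 = 0.456533
Sum = 0.8656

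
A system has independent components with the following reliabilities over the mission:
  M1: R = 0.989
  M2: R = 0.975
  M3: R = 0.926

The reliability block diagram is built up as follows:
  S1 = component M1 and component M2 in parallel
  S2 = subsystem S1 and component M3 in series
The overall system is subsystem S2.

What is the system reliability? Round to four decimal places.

0.9257

Parallel (M1 and M2): 1 − (1 − 0.989000)(1 − 0.975000) = 0.999725
Series ([0.999725] and M3): 0.999725 × 0.926000 = 0.9257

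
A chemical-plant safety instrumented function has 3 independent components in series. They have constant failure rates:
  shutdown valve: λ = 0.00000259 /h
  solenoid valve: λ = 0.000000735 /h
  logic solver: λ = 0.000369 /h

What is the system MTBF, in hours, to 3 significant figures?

2690

Series of exponential components: λ_sys = Σ λ_i
λ_sys = 0.00000259 + 0.000000735 + 0.000369 = 3.7233e-04 /h
MTBF = 1 / λ_sys = 2690 h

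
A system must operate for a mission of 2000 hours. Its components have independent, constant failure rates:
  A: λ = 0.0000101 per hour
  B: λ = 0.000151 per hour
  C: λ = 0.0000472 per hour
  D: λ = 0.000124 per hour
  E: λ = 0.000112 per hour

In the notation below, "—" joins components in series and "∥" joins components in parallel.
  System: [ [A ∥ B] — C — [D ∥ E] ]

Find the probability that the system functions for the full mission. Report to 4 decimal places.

0.8653

R(A) = exp(−0.0000101 × 2000) = 0.980003
R(B) = exp(−0.000151 × 2000) = 0.739338
R(C) = exp(−0.0000472 × 2000) = 0.909919
R(D) = exp(−0.000124 × 2000) = 0.780360
R(E) = exp(−0.000112 × 2000) = 0.799315
Parallel (A and B): 1 − (1 − 0.980003)(1 − 0.739338) = 0.994788
Parallel (D and E): 1 − (1 − 0.780360)(1 − 0.799315) = 0.955922
Series ([0.994788], C, and [0.955922]): 0.994788 × 0.909919 × 0.955922 = 0.8653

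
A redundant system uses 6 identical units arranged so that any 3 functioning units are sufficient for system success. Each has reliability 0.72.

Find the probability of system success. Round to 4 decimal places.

0.9443

R = Σ_{i=3}^{6} C(6,i) p^i (1−p)^{6−i} with p = 0.72
C(6,3)·0.72^3·0.28^3 = 0.163871
C(6,4)·0.72^4·0.28^2 = 0.316037
C(6,5)·0.72^5·0.28^1 = 0.325066
C(6,6)·0.72^6·0.28^0 = 0.139314
Sum = 0.9443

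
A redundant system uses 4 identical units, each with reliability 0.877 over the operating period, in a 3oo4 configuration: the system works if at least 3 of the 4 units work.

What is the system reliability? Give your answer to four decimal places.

R = Σ_{i=3}^{4} C(4,i) p^i (1−p)^{4−i} with p = 0.877
C(4,3)·0.877^3·0.123^1 = 0.331867
C(4,4)·0.877^4·0.123^0 = 0.591559
Sum = 0.9234

0.9234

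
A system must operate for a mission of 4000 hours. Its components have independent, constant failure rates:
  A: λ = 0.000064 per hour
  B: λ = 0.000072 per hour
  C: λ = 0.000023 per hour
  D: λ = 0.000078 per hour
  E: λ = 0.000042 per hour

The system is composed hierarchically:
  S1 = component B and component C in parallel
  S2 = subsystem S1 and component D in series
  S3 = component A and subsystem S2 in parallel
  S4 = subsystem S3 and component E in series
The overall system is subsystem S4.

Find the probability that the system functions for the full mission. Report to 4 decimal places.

0.7911

R(A) = exp(−0.000064 × 4000) = 0.774142
R(B) = exp(−0.000072 × 4000) = 0.749762
R(C) = exp(−0.000023 × 4000) = 0.912105
R(D) = exp(−0.000078 × 4000) = 0.731982
R(E) = exp(−0.000042 × 4000) = 0.845354
Parallel (B and C): 1 − (1 − 0.749762)(1 − 0.912105) = 0.978005
Series ([0.978005] and D): 0.978005 × 0.731982 = 0.715882
Parallel (A and [0.715882]): 1 − (1 − 0.774142)(1 − 0.715882) = 0.935830
Series ([0.935830] and E): 0.935830 × 0.845354 = 0.7911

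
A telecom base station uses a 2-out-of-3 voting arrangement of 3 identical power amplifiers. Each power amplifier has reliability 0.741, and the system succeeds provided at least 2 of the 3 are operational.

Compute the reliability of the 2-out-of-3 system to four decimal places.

0.8335

R = Σ_{i=2}^{3} C(3,i) p^i (1−p)^{3−i} with p = 0.741
C(3,2)·0.741^2·0.259^1 = 0.426636
C(3,3)·0.741^3·0.259^0 = 0.406869
Sum = 0.8335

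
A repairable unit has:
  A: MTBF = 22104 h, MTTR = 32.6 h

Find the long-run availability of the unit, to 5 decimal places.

0.99853

A(A) = MTBF/(MTBF+MTTR) = 22104/(22104+32.6) = 0.99853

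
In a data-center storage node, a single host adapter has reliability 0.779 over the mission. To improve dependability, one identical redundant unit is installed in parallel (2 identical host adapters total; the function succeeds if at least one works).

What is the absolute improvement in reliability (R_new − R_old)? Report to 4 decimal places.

0.1722

R_before = 0.779
R_after = 1 − (1 − 0.779)^2 = 0.9512
ΔR = 0.9512 − 0.779 = 0.1722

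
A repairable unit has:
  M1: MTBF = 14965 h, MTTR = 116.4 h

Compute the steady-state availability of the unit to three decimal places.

A(M1) = MTBF/(MTBF+MTTR) = 14965/(14965+116.4) = 0.992

0.992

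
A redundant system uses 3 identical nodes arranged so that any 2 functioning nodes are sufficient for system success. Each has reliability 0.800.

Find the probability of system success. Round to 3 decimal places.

0.896

R = Σ_{i=2}^{3} C(3,i) p^i (1−p)^{3−i} with p = 0.800
C(3,2)·0.800^2·0.200^1 = 0.38400
C(3,3)·0.800^3·0.200^0 = 0.51200
Sum = 0.896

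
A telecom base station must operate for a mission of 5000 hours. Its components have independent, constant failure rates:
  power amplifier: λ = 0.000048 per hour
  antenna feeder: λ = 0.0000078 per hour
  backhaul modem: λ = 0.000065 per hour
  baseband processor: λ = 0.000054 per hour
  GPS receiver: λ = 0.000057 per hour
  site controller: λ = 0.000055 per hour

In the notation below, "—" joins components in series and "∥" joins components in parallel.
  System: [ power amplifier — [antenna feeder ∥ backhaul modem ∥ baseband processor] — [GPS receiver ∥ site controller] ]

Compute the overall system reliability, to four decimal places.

0.7379

R(power amplifier) = exp(−0.000048 × 5000) = 0.786628
R(antenna feeder) = exp(−0.0000078 × 5000) = 0.961751
R(backhaul modem) = exp(−0.000065 × 5000) = 0.722527
R(baseband processor) = exp(−0.000054 × 5000) = 0.763379
R(GPS receiver) = exp(−0.000057 × 5000) = 0.752014
R(site controller) = exp(−0.000055 × 5000) = 0.759572
Parallel (antenna feeder, backhaul modem, and baseband processor): 1 − (1 − 0.961751)(1 − 0.722527)(1 − 0.763379) = 0.997489
Parallel (GPS receiver and site controller): 1 − (1 − 0.752014)(1 − 0.759572) = 0.940377
Series (power amplifier, [0.997489], and [0.940377]): 0.786628 × 0.997489 × 0.940377 = 0.7379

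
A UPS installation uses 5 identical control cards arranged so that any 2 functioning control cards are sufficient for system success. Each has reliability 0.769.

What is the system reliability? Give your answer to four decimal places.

0.9884

R = Σ_{i=2}^{5} C(5,i) p^i (1−p)^{5−i} with p = 0.769
C(5,2)·0.769^2·0.231^3 = 0.072893
C(5,3)·0.769^3·0.231^2 = 0.242663
C(5,4)·0.769^4·0.231^1 = 0.403913
C(5,5)·0.769^5·0.231^0 = 0.268925
Sum = 0.9884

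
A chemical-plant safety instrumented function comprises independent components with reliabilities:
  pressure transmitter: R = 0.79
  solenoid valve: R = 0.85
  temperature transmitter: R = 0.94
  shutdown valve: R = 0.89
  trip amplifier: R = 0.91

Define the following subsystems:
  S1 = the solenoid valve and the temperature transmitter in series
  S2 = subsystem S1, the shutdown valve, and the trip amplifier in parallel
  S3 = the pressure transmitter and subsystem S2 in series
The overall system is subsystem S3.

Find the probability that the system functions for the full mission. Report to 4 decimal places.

0.7884

Series (solenoid valve and temperature transmitter): 0.850000 × 0.940000 = 0.799000
Parallel ([0.799000], shutdown valve, and trip amplifier): 1 − (1 − 0.799000)(1 − 0.890000)(1 − 0.910000) = 0.998010
Series (pressure transmitter and [0.998010]): 0.790000 × 0.998010 = 0.7884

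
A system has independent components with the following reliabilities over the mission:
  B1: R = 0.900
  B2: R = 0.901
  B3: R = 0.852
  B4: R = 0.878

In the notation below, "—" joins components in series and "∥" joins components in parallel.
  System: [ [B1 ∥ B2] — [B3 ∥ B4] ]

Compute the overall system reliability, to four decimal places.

Parallel (B1 and B2): 1 − (1 − 0.900000)(1 − 0.901000) = 0.990100
Parallel (B3 and B4): 1 − (1 − 0.852000)(1 − 0.878000) = 0.981944
Series ([0.990100] and [0.981944]): 0.990100 × 0.981944 = 0.9722

0.9722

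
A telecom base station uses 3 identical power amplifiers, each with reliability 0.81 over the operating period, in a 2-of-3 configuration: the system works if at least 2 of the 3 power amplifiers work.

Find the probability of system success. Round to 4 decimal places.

0.9054

R = Σ_{i=2}^{3} C(3,i) p^i (1−p)^{3−i} with p = 0.81
C(3,2)·0.81^2·0.19^1 = 0.373977
C(3,3)·0.81^3·0.19^0 = 0.531441
Sum = 0.9054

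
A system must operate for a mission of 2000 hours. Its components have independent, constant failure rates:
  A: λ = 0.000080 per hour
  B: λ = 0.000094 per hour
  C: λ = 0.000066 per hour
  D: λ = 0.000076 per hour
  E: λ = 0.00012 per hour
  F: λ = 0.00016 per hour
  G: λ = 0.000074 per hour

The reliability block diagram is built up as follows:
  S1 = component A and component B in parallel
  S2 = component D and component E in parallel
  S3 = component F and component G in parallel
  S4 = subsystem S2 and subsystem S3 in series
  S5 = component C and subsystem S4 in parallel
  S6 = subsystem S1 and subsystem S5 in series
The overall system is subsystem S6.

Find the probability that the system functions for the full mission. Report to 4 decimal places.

0.9666

R(A) = exp(−0.000080 × 2000) = 0.852144
R(B) = exp(−0.000094 × 2000) = 0.828615
R(C) = exp(−0.000066 × 2000) = 0.876341
R(D) = exp(−0.000076 × 2000) = 0.858988
R(E) = exp(−0.00012 × 2000) = 0.786628
R(F) = exp(−0.00016 × 2000) = 0.726149
R(G) = exp(−0.000074 × 2000) = 0.862431
Parallel (A and B): 1 − (1 − 0.852144)(1 − 0.828615) = 0.974660
Parallel (D and E): 1 − (1 − 0.858988)(1 − 0.786628) = 0.969912
Parallel (F and G): 1 − (1 − 0.726149)(1 − 0.862431) = 0.962327
Series ([0.969912] and [0.962327]): 0.969912 × 0.962327 = 0.933373
Parallel (C and [0.933373]): 1 − (1 − 0.876341)(1 − 0.933373) = 0.991761
Series ([0.974660] and [0.991761]): 0.974660 × 0.991761 = 0.9666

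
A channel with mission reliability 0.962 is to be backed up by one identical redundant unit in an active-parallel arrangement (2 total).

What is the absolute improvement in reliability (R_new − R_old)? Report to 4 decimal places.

R_before = 0.962
R_after = 1 − (1 − 0.962)^2 = 0.9986
ΔR = 0.9986 − 0.962 = 0.0366

0.0366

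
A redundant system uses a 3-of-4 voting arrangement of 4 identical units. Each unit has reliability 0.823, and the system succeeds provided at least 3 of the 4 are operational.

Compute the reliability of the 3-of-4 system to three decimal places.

0.853

R = Σ_{i=3}^{4} C(4,i) p^i (1−p)^{4−i} with p = 0.823
C(4,3)·0.823^3·0.177^1 = 0.39467
C(4,4)·0.823^4·0.177^0 = 0.45877
Sum = 0.853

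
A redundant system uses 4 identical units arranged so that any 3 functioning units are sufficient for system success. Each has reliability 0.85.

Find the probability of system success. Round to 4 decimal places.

R = Σ_{i=3}^{4} C(4,i) p^i (1−p)^{4−i} with p = 0.85
C(4,3)·0.85^3·0.15^1 = 0.368475
C(4,4)·0.85^4·0.15^0 = 0.522006
Sum = 0.8905

0.8905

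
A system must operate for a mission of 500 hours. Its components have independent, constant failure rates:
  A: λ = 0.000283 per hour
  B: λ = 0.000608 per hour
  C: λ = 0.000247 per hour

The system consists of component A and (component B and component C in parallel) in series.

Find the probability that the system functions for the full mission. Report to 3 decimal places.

0.842

R(A) = exp(−0.000283 × 500) = 0.86806
R(B) = exp(−0.000608 × 500) = 0.73786
R(C) = exp(−0.000247 × 500) = 0.88382
Parallel (B and C): 1 − (1 − 0.73786)(1 − 0.88382) = 0.96954
Series (A and [0.96954]): 0.86806 × 0.96954 = 0.842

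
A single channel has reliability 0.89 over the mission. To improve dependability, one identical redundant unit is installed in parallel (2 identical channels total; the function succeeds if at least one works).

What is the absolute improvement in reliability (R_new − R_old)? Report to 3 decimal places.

0.098

R_before = 0.89
R_after = 1 − (1 − 0.89)^2 = 0.988
ΔR = 0.988 − 0.89 = 0.098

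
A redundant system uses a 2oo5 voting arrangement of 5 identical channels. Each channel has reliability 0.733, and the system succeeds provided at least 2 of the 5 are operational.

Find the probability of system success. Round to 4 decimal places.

R = Σ_{i=2}^{5} C(5,i) p^i (1−p)^{5−i} with p = 0.733
C(5,2)·0.733^2·0.267^3 = 0.102268
C(5,3)·0.733^3·0.267^2 = 0.280759
C(5,4)·0.733^4·0.267^1 = 0.385387
C(5,5)·0.733^5·0.267^0 = 0.211602
Sum = 0.9800

0.9800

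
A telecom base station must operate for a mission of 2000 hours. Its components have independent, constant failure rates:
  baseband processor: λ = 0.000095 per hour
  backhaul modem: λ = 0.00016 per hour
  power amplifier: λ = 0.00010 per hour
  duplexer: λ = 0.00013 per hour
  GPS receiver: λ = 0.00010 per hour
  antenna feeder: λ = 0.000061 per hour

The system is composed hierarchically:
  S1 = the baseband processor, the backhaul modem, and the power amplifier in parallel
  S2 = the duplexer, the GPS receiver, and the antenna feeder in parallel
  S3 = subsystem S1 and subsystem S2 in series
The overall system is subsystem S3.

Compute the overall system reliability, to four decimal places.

R(baseband processor) = exp(−0.000095 × 2000) = 0.826959
R(backhaul modem) = exp(−0.00016 × 2000) = 0.726149
R(power amplifier) = exp(−0.00010 × 2000) = 0.818731
R(duplexer) = exp(−0.00013 × 2000) = 0.771052
R(GPS receiver) = exp(−0.00010 × 2000) = 0.818731
R(antenna feeder) = exp(−0.000061 × 2000) = 0.885148
Parallel (baseband processor, backhaul modem, and power amplifier): 1 − (1 − 0.826959)(1 − 0.726149)(1 − 0.818731) = 0.991410
Parallel (duplexer, GPS receiver, and antenna feeder): 1 − (1 − 0.771052)(1 − 0.818731)(1 − 0.885148) = 0.995234
Series ([0.991410] and [0.995234]): 0.991410 × 0.995234 = 0.9867

0.9867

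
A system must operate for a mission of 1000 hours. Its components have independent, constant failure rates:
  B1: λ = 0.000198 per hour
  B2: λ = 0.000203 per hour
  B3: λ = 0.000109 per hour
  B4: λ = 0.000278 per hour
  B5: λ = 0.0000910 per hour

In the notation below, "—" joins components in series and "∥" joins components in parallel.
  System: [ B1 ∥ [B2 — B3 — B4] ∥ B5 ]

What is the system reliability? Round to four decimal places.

R(B1) = exp(−0.000198 × 1000) = 0.820370
R(B2) = exp(−0.000203 × 1000) = 0.816278
R(B3) = exp(−0.000109 × 1000) = 0.896730
R(B4) = exp(−0.000278 × 1000) = 0.757297
R(B5) = exp(−0.0000910 × 1000) = 0.913018
Series (B2, B3, and B4): 0.816278 × 0.896730 × 0.757297 = 0.554327
Parallel (B1, [0.554327], and B5): 1 − (1 − 0.820370)(1 − 0.554327)(1 − 0.913018) = 0.9930

0.9930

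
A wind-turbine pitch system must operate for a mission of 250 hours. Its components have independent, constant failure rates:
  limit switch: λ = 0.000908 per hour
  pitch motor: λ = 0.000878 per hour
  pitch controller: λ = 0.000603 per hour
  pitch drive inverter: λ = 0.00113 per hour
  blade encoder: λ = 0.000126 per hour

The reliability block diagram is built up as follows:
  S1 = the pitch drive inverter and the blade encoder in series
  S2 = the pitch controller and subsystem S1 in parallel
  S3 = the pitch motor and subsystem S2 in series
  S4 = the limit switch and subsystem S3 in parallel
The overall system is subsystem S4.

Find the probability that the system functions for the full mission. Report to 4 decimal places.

R(limit switch) = exp(−0.000908 × 250) = 0.796921
R(pitch motor) = exp(−0.000878 × 250) = 0.802920
R(pitch controller) = exp(−0.000603 × 250) = 0.860063
R(pitch drive inverter) = exp(−0.00113 × 250) = 0.753897
R(blade encoder) = exp(−0.000126 × 250) = 0.968991
Series (pitch drive inverter and blade encoder): 0.753897 × 0.968991 = 0.730519
Parallel (pitch controller and [0.730519]): 1 − (1 − 0.860063)(1 − 0.730519) = 0.962290
Series (pitch motor and [0.962290]): 0.802920 × 0.962290 = 0.772642
Parallel (limit switch and [0.772642]): 1 − (1 − 0.796921)(1 − 0.772642) = 0.9538

0.9538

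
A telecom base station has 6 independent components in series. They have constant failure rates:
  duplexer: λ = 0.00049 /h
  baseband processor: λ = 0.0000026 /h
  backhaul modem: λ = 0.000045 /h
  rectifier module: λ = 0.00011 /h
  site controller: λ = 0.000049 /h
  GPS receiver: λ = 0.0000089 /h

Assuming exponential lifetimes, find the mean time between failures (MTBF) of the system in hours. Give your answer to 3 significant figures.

Series of exponential components: λ_sys = Σ λ_i
λ_sys = 0.00049 + 0.0000026 + 0.000045 + 0.00011 + 0.000049 + 0.0000089 = 7.0550e-04 /h
MTBF = 1 / λ_sys = 1420 h

1420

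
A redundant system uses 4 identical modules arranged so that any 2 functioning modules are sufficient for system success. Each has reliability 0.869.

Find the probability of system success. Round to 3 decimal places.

0.992

R = Σ_{i=2}^{4} C(4,i) p^i (1−p)^{4−i} with p = 0.869
C(4,2)·0.869^2·0.131^2 = 0.07776
C(4,3)·0.869^3·0.131^1 = 0.34387
C(4,4)·0.869^4·0.131^0 = 0.57027
Sum = 0.992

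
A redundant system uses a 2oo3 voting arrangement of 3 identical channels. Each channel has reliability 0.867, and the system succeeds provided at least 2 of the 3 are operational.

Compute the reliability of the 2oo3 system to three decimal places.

0.952

R = Σ_{i=2}^{3} C(3,i) p^i (1−p)^{3−i} with p = 0.867
C(3,2)·0.867^2·0.133^1 = 0.29992
C(3,3)·0.867^3·0.133^0 = 0.65171
Sum = 0.952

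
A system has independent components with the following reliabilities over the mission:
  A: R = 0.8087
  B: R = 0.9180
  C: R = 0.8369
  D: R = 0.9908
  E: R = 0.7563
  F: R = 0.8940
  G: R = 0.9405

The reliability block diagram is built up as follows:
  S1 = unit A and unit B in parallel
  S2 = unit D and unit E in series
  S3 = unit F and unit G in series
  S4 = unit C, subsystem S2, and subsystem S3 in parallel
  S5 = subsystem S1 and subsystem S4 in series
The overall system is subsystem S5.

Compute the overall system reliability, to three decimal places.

0.978

Parallel (A and B): 1 − (1 − 0.80870)(1 − 0.91800) = 0.98431
Series (D and E): 0.99080 × 0.75630 = 0.74934
Series (F and G): 0.89400 × 0.94050 = 0.84081
Parallel (C, [0.74934], and [0.84081]): 1 − (1 − 0.83690)(1 − 0.74934)(1 − 0.84081) = 0.99349
Series ([0.98431] and [0.99349]): 0.98431 × 0.99349 = 0.978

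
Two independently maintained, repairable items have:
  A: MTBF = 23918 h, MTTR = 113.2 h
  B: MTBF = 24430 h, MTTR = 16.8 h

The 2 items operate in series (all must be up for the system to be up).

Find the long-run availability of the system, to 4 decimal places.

A(A) = MTBF/(MTBF+MTTR) = 23918/(23918+113.2) = 0.995289
A(B) = MTBF/(MTBF+MTTR) = 24430/(24430+16.8) = 0.999313
Series availability: 0.995289 × 0.999313 = 0.9946

0.9946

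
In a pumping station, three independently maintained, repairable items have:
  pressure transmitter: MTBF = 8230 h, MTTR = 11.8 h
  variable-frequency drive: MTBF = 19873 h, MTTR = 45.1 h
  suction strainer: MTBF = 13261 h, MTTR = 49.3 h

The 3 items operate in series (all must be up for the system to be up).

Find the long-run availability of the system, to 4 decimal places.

A(pressure transmitter) = MTBF/(MTBF+MTTR) = 8230/(8230+11.8) = 0.998568
A(variable-frequency drive) = MTBF/(MTBF+MTTR) = 19873/(19873+45.1) = 0.997736
A(suction strainer) = MTBF/(MTBF+MTTR) = 13261/(13261+49.3) = 0.996296
Series availability: 0.998568 × 0.997736 × 0.996296 = 0.9926

0.9926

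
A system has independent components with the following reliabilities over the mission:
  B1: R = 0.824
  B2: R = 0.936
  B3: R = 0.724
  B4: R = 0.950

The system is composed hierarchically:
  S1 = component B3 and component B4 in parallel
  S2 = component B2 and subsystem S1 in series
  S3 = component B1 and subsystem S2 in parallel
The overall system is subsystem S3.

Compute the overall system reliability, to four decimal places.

0.9865

Parallel (B3 and B4): 1 − (1 − 0.724000)(1 − 0.950000) = 0.986200
Series (B2 and [0.986200]): 0.936000 × 0.986200 = 0.923083
Parallel (B1 and [0.923083]): 1 − (1 − 0.824000)(1 − 0.923083) = 0.9865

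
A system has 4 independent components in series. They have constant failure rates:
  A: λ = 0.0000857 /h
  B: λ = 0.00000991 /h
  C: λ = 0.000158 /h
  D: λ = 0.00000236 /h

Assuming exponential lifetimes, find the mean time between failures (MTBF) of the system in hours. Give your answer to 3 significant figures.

3910

Series of exponential components: λ_sys = Σ λ_i
λ_sys = 0.0000857 + 0.00000991 + 0.000158 + 0.00000236 = 2.5597e-04 /h
MTBF = 1 / λ_sys = 3910 h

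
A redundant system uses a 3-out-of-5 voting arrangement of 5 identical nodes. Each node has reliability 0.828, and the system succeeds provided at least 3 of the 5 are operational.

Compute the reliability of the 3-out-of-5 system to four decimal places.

0.9613

R = Σ_{i=3}^{5} C(5,i) p^i (1−p)^{5−i} with p = 0.828
C(5,3)·0.828^3·0.172^2 = 0.167938
C(5,4)·0.828^4·0.172^1 = 0.404222
C(5,5)·0.828^5·0.172^0 = 0.389181
Sum = 0.9613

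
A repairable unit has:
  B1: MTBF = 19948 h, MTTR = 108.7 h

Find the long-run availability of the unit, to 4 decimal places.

0.9946

A(B1) = MTBF/(MTBF+MTTR) = 19948/(19948+108.7) = 0.9946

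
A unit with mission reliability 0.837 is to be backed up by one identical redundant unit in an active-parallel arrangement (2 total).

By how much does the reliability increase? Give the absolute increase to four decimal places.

0.1364

R_before = 0.837
R_after = 1 − (1 − 0.837)^2 = 0.9734
ΔR = 0.9734 − 0.837 = 0.1364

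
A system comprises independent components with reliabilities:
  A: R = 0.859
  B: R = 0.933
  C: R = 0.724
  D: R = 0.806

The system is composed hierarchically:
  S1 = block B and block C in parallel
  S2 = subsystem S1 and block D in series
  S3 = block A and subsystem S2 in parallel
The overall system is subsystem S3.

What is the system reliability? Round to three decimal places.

0.971

Parallel (B and C): 1 − (1 − 0.93300)(1 − 0.72400) = 0.98151
Series ([0.98151] and D): 0.98151 × 0.80600 = 0.79110
Parallel (A and [0.79110]): 1 − (1 − 0.85900)(1 − 0.79110) = 0.971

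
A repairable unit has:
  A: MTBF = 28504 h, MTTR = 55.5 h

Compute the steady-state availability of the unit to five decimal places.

0.99806

A(A) = MTBF/(MTBF+MTTR) = 28504/(28504+55.5) = 0.99806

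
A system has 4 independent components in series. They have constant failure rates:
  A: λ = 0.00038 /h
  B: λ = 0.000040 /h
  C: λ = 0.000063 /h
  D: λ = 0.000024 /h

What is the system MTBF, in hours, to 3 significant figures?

1970

Series of exponential components: λ_sys = Σ λ_i
λ_sys = 0.00038 + 0.000040 + 0.000063 + 0.000024 = 5.0700e-04 /h
MTBF = 1 / λ_sys = 1970 h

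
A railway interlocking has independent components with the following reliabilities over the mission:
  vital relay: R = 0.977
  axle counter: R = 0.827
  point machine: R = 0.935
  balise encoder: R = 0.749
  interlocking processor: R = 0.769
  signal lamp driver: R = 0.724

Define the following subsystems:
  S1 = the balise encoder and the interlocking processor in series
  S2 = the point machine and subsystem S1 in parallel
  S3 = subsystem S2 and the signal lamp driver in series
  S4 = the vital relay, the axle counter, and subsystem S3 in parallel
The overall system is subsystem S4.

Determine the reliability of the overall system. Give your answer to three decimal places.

Series (balise encoder and interlocking processor): 0.74900 × 0.76900 = 0.57598
Parallel (point machine and [0.57598]): 1 − (1 − 0.93500)(1 − 0.57598) = 0.97244
Series ([0.97244] and signal lamp driver): 0.97244 × 0.72400 = 0.70405
Parallel (vital relay, axle counter, and [0.70405]): 1 − (1 − 0.97700)(1 − 0.82700)(1 − 0.70405) = 0.999

0.999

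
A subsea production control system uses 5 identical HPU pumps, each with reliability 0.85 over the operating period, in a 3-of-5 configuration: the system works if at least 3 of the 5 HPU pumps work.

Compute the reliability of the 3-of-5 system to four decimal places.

R = Σ_{i=3}^{5} C(5,i) p^i (1−p)^{5−i} with p = 0.85
C(5,3)·0.85^3·0.15^2 = 0.138178
C(5,4)·0.85^4·0.15^1 = 0.391505
C(5,5)·0.85^5·0.15^0 = 0.443705
Sum = 0.9734

0.9734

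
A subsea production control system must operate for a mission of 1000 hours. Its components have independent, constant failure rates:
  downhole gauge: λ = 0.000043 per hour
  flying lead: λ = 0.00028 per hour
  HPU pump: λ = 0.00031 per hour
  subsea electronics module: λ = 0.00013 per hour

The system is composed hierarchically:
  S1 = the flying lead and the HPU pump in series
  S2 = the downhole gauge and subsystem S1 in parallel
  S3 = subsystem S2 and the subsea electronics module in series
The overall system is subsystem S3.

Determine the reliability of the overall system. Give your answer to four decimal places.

0.8616

R(downhole gauge) = exp(−0.000043 × 1000) = 0.957911
R(flying lead) = exp(−0.00028 × 1000) = 0.755784
R(HPU pump) = exp(−0.00031 × 1000) = 0.733447
R(subsea electronics module) = exp(−0.00013 × 1000) = 0.878095
Series (flying lead and HPU pump): 0.755784 × 0.733447 = 0.554328
Parallel (downhole gauge and [0.554328]): 1 − (1 − 0.957911)(1 − 0.554328) = 0.981242
Series ([0.981242] and subsea electronics module): 0.981242 × 0.878095 = 0.8616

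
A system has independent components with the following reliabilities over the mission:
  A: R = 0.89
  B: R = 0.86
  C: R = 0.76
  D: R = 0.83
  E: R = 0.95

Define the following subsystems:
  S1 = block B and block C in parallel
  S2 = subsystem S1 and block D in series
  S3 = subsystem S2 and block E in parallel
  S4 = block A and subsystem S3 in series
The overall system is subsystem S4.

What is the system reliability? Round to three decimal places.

0.881

Parallel (B and C): 1 − (1 − 0.86000)(1 − 0.76000) = 0.96640
Series ([0.96640] and D): 0.96640 × 0.83000 = 0.80211
Parallel ([0.80211] and E): 1 − (1 − 0.80211)(1 − 0.95000) = 0.99011
Series (A and [0.99011]): 0.89000 × 0.99011 = 0.881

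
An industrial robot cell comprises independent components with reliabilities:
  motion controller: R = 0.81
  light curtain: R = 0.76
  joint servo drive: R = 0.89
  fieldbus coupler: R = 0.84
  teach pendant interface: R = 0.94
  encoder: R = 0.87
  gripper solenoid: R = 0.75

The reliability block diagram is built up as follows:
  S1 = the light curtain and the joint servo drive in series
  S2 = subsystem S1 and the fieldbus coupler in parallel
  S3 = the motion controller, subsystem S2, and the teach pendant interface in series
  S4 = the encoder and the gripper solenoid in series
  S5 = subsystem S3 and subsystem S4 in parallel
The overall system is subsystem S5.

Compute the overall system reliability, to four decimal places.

0.9034

Series (light curtain and joint servo drive): 0.760000 × 0.890000 = 0.676400
Parallel ([0.676400] and fieldbus coupler): 1 − (1 − 0.676400)(1 − 0.840000) = 0.948224
Series (motion controller, [0.948224], and teach pendant interface): 0.810000 × 0.948224 × 0.940000 = 0.721978
Series (encoder and gripper solenoid): 0.870000 × 0.750000 = 0.652500
Parallel ([0.721978] and [0.652500]): 1 − (1 − 0.721978)(1 − 0.652500) = 0.9034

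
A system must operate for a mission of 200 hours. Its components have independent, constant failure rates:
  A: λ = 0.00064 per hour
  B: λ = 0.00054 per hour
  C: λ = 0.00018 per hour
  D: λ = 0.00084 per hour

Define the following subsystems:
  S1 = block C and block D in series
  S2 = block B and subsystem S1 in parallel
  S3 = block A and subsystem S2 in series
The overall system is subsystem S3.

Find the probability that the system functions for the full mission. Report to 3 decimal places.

R(A) = exp(−0.00064 × 200) = 0.87985
R(B) = exp(−0.00054 × 200) = 0.89763
R(C) = exp(−0.00018 × 200) = 0.96464
R(D) = exp(−0.00084 × 200) = 0.84535
Series (C and D): 0.96464 × 0.84535 = 0.81546
Parallel (B and [0.81546]): 1 − (1 − 0.89763)(1 − 0.81546) = 0.98111
Series (A and [0.98111]): 0.87985 × 0.98111 = 0.863

0.863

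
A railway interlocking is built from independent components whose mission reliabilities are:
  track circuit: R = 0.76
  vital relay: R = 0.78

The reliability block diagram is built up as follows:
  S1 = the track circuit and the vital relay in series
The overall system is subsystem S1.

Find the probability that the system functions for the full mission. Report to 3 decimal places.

Series (track circuit and vital relay): 0.76000 × 0.78000 = 0.593

0.593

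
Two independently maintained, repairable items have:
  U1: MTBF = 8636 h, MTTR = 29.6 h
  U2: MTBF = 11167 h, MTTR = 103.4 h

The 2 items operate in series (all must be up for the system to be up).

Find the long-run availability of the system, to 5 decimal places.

A(U1) = MTBF/(MTBF+MTTR) = 8636/(8636+29.6) = 0.996584
A(U2) = MTBF/(MTBF+MTTR) = 11167/(11167+103.4) = 0.990826
Series availability: 0.996584 × 0.990826 = 0.98744

0.98744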